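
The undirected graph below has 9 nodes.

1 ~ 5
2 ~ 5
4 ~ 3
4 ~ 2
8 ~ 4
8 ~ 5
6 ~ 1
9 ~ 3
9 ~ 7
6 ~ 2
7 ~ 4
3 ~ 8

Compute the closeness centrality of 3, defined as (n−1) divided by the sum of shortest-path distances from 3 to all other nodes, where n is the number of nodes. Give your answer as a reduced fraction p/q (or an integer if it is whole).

8/15

Distances from 3: 1:3, 2:2, 4:1, 5:2, 6:3, 7:2, 8:1, 9:1. Sum = 15.
n = 9, so closeness = 8/15.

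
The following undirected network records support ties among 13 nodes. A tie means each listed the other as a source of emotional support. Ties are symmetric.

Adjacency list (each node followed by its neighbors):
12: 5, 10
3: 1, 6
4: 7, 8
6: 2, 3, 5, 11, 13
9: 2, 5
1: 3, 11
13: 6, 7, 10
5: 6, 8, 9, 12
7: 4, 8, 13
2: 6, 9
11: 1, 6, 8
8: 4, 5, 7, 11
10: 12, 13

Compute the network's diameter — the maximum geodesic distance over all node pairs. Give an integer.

Eccentricity of each node (its greatest distance to any other): 1:4, 2:4, 3:4, 4:4, 5:3, 6:3, 7:3, 8:3, 9:4, 10:4, 11:3, 12:4, 13:3.
The maximum eccentricity is 4, realized for instance by the pair 12–1 via 12 – 5 – 6 – 3 – 1. So the diameter is 4.

4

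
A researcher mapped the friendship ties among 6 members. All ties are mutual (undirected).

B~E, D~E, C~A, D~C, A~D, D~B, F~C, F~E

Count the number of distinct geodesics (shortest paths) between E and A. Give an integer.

1

The shortest distance is 2, and the only length-2 path is E–D–A. So there is exactly 1 shortest path.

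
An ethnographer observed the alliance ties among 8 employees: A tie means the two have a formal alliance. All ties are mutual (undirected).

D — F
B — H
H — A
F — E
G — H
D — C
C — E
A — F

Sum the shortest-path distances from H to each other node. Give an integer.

15

Distances from H: A:1, B:1, C:4, D:3, E:3, F:2, G:1.
Sum = 1 + 1 + 4 + 3 + 3 + 2 + 1 = 15.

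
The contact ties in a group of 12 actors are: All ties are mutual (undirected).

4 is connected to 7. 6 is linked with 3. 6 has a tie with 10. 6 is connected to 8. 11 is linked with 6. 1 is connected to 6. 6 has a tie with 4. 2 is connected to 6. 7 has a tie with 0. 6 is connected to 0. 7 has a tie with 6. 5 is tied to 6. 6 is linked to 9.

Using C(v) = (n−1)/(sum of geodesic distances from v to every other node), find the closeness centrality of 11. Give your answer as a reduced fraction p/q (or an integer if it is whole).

11/21

Distances from 11: 0:2, 1:2, 2:2, 3:2, 4:2, 5:2, 6:1, 7:2, 8:2, 9:2, 10:2. Sum = 21.
n = 12, so closeness = 11/21.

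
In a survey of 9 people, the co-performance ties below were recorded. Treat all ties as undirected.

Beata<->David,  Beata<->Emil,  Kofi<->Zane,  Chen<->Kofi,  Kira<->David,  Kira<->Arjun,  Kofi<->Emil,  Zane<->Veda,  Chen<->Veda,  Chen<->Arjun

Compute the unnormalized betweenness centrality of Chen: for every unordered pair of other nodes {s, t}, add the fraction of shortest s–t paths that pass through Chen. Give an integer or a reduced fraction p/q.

Pairs whose geodesics pass through Chen — Veda–Kofi: 1/2; Veda–Emil: 1/2; Veda–Beata: 1/2; Veda–David: 1; Veda–Kira: 1; Veda–Arjun: 1; Zane–Kira: 2/2; Zane–Arjun: 2/2; Kofi–Kira: 1; Kofi–Arjun: 1; Emil–Arjun: 1.
All other pairs contribute 0.
Summing the contributions gives betweenness(Chen) = 19/2.

19/2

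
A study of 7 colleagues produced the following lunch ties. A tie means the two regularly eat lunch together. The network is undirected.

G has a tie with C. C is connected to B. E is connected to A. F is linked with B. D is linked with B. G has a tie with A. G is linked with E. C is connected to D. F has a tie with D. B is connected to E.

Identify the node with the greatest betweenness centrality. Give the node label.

B

Unnormalized betweenness of each node: A:0, B:31/6, C:8/3, D:5/6, E:10/3, F:0, G:2.
B has the largest value, 31/6, making it the main broker — the node through which the most shortest paths run.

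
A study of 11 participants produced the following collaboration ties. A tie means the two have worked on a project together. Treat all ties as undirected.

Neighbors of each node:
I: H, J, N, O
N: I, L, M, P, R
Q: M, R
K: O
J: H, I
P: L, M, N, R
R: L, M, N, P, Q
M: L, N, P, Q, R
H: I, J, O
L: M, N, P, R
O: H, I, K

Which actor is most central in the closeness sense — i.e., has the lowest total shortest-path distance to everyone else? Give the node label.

N

Farness (sum of distances to all others) for each node — H:23, I:17, J:25, K:32, L:21, M:20, N:16, O:23, P:21, Q:28, R:20.
The smallest farness is 16, for N, so N has the highest closeness.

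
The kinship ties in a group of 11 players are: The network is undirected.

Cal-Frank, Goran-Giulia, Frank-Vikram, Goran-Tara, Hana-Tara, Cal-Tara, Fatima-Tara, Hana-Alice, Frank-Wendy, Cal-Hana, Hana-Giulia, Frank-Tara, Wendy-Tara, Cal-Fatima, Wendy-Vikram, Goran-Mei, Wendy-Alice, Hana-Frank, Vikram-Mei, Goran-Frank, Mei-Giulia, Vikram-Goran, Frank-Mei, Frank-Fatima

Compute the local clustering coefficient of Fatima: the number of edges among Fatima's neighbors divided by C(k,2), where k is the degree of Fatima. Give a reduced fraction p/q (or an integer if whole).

1

Fatima's neighbors: Cal, Frank, and Tara (k = 3).
Possible neighbor pairs: C(3,2) = 3. Edges among them: Cal–Frank, Cal–Tara, Frank–Tara → e = 3.
Clustering(Fatima) = 3/3 = 1.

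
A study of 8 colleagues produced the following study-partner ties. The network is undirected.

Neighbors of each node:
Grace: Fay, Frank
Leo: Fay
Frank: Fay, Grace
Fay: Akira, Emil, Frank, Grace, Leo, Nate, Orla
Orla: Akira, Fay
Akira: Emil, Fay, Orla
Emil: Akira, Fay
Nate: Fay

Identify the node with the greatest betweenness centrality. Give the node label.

Fay

Unnormalized betweenness of each node: Akira:1/2, Emil:0, Fay:35/2, Frank:0, Grace:0, Leo:0, Nate:0, Orla:0.
Fay has the largest value, 35/2, making it the main broker — the node through which the most shortest paths run.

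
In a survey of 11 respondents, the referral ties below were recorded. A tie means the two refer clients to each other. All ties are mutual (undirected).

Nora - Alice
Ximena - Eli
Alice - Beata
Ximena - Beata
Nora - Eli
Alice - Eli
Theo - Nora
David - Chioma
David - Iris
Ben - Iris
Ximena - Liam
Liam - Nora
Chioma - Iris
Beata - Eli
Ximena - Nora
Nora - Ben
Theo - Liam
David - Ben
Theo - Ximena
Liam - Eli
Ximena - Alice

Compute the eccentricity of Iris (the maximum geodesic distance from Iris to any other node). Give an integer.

4

Distances from Iris: Alice:3, Beata:4, Ben:1, Chioma:1, David:1, Eli:3, Liam:3, Nora:2, Theo:3, Ximena:3.
The largest is 4 (to Beata), so the eccentricity of Iris is 4.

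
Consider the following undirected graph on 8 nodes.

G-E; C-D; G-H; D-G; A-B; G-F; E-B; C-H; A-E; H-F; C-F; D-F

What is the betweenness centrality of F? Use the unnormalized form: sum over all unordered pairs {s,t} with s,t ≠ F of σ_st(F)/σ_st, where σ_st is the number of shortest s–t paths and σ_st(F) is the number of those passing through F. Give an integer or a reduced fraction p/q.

Pairs whose geodesics pass through F — G–C: 1/3; H–D: 1/3; C–A: 1/3; C–B: 1/3; C–E: 1/3.
All other pairs contribute 0.
Summing the contributions gives betweenness(F) = 5/3.

5/3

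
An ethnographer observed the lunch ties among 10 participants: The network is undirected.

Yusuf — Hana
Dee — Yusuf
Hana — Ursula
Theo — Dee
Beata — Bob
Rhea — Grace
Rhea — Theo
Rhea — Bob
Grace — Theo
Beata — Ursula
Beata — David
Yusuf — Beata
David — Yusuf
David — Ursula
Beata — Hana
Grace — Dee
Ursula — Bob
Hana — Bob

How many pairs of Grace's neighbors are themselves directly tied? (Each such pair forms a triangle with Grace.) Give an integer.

2

Grace's neighbors: Dee, Rhea, and Theo.
Neighbor pairs that are themselves tied: Grace–Dee–Theo; Grace–Rhea–Theo. Each forms one triangle with Grace, for 2 in total.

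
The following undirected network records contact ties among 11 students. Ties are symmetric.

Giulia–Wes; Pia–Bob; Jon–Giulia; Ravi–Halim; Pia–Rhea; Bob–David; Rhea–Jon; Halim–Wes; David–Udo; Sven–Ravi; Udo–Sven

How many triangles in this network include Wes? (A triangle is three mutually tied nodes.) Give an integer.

0

Wes's neighbors are Giulia and Halim, but none of them are tied to each other, so no triangle contains Wes.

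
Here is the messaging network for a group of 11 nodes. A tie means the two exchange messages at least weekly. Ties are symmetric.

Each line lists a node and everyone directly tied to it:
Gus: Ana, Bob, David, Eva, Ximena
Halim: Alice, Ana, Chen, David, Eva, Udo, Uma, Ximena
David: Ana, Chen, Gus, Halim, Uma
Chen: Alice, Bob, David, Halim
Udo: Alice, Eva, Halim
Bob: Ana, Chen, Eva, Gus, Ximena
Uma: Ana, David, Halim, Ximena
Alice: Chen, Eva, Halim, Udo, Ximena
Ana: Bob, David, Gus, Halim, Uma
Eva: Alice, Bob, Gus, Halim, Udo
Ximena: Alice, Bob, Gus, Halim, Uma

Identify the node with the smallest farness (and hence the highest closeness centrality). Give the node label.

Farness (sum of distances to all others) for each node — Alice:15, Ana:15, Bob:15, Chen:16, David:15, Eva:15, Gus:15, Halim:12, Udo:17, Uma:16, Ximena:15.
The smallest farness is 12, for Halim, so Halim has the highest closeness.

Halim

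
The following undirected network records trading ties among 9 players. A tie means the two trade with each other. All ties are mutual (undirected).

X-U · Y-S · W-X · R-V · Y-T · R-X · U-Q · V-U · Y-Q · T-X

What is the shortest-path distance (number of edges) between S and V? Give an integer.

4

One shortest route is S – Y – Q – U – V, which uses 4 edges, and at distance 3 from S we only reach {U, X}, which does not include V. So d(S,V) = 4.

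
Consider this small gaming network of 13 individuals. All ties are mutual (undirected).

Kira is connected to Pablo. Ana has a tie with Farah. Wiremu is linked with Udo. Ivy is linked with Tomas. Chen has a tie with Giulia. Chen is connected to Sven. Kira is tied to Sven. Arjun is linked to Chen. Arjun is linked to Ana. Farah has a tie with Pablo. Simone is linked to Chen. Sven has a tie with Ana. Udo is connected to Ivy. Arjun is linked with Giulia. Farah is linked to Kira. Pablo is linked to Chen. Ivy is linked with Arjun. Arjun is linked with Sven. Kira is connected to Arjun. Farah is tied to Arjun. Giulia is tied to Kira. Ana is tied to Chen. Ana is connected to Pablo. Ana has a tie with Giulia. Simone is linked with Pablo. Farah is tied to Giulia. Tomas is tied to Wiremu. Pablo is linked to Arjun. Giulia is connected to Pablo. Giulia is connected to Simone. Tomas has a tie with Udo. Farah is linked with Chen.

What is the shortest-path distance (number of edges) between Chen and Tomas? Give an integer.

One shortest route is Chen – Arjun – Ivy – Tomas, which uses 3 edges, and at distance 2 from Chen we only reach {Ivy, Kira}, which does not include Tomas. So d(Chen,Tomas) = 3.

3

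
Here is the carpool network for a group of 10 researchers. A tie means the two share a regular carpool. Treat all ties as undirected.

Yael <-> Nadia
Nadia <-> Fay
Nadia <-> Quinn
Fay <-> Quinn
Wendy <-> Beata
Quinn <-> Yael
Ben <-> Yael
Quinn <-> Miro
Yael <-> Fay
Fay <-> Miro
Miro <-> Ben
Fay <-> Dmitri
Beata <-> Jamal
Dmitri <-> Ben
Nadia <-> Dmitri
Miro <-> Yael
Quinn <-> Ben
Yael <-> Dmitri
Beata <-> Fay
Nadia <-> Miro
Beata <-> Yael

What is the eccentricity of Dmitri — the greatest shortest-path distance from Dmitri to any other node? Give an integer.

3

Distances from Dmitri: Beata:2, Ben:1, Fay:1, Jamal:3, Miro:2, Nadia:1, Quinn:2, Wendy:3, Yael:1.
The largest is 3 (to Jamal and Wendy), so the eccentricity of Dmitri is 3.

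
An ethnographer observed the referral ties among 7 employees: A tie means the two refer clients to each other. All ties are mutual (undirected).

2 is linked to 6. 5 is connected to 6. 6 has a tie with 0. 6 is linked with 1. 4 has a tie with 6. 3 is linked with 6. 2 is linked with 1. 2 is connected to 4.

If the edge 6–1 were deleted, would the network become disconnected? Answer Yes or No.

Even without that edge, 6 still reaches 1 via 6 – 2 – 1, so the network stays connected. Not a bridge.

No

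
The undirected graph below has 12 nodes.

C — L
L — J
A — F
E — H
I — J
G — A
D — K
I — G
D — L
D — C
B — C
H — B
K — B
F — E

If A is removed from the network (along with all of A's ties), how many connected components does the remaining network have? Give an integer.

A's neighbors (F and G) remain reachable from one another through other ties, so the rest of the network stays in one piece.

1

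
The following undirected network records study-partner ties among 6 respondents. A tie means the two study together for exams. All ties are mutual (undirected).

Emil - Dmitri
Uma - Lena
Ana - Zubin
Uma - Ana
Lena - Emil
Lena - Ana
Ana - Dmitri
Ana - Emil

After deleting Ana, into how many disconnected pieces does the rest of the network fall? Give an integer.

Without Ana, the remaining ties split the others into: {Dmitri, Emil, Lena, Uma}; {Zubin}.
That's 2 separate components.

2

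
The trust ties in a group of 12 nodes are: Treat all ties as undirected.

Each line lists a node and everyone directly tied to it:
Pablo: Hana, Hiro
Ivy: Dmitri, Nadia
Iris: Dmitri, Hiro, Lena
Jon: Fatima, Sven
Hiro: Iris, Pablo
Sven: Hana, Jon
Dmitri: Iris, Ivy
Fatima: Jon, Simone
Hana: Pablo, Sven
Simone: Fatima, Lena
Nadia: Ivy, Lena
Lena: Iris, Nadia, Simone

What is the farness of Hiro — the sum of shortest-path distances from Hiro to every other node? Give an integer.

28

Distances from Hiro: Dmitri:2, Fatima:4, Hana:2, Iris:1, Ivy:3, Jon:4, Lena:2, Nadia:3, Pablo:1, Simone:3, Sven:3.
Sum = 2 + 4 + 2 + 1 + 3 + 4 + 2 + 3 + 1 + 3 + 3 = 28.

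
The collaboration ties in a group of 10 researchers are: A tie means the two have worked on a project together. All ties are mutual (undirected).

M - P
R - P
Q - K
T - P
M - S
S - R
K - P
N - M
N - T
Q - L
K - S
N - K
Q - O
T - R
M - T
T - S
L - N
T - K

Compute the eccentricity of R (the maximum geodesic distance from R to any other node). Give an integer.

Distances from R: K:2, L:3, M:2, N:2, O:4, P:1, Q:3, S:1, T:1.
The largest is 4 (to O), so the eccentricity of R is 4.

4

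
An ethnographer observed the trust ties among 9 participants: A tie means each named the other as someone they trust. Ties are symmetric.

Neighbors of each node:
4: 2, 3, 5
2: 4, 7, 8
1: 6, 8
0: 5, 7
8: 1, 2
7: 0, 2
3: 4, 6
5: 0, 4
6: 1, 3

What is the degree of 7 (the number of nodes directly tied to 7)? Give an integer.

7 is directly tied to 0 and 2. That is 2 neighbors, so the degree of 7 is 2.

2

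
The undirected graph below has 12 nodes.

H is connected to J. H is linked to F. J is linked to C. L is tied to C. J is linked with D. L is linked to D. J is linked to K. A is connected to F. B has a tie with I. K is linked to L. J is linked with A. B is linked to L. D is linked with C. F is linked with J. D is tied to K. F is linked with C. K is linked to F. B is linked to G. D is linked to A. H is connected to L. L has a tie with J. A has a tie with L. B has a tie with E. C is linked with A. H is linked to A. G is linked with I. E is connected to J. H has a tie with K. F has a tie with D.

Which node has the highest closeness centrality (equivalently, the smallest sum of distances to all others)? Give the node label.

L

Farness (sum of distances to all others) for each node — A:18, B:19, C:19, D:18, E:20, F:21, G:28, H:19, I:28, J:16, K:19, L:15.
The smallest farness is 15, for L, so L has the highest closeness.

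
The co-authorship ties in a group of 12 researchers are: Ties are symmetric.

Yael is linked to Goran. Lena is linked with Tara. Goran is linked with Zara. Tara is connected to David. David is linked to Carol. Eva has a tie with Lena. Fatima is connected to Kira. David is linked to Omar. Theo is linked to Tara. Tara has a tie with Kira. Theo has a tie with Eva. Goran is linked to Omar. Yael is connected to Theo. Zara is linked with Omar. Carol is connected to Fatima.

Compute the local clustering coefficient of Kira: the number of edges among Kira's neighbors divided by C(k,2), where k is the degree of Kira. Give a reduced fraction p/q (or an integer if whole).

Kira's neighbors: Fatima and Tara (k = 2).
Possible neighbor pairs: C(2,2) = 1. Edges among them: none → e = 0.
Clustering(Kira) = 0/1.

0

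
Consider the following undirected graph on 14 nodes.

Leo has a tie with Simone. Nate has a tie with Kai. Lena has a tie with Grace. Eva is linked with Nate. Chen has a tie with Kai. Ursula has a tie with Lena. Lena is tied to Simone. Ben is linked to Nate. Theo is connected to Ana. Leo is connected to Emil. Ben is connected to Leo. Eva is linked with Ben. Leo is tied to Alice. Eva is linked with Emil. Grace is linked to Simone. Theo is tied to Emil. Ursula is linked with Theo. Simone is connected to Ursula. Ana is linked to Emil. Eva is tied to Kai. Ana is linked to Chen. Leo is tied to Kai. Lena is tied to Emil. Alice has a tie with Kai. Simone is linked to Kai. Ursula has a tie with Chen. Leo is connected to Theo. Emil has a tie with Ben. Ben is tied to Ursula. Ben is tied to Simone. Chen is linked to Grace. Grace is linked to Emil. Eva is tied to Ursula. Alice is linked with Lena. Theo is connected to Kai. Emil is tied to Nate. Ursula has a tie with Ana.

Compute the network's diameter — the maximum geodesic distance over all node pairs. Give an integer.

3

Eccentricity of each node (its greatest distance to any other): Alice:3, Ana:3, Ben:2, Chen:2, Emil:2, Eva:2, Grace:2, Kai:2, Lena:2, Leo:2, Nate:2, Simone:2, Theo:2, Ursula:2.
The maximum eccentricity is 3, realized for instance by the pair Alice–Ana via Alice – Leo – Emil – Ana. So the diameter is 3.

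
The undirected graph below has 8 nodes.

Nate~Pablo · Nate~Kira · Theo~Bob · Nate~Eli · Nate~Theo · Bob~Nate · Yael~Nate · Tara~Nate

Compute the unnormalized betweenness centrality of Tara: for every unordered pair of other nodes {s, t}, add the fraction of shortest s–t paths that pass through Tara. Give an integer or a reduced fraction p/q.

0

No shortest path between any pair of other nodes passes through Tara.
Summing the contributions gives betweenness(Tara) = 0.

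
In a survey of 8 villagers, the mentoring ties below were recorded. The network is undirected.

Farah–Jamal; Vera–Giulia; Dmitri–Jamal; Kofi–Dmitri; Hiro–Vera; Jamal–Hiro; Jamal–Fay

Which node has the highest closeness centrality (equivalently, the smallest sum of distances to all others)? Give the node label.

Jamal

Farness (sum of distances to all others) for each node — Dmitri:15, Farah:17, Fay:17, Giulia:23, Hiro:13, Jamal:11, Kofi:21, Vera:17.
The smallest farness is 11, for Jamal, so Jamal has the highest closeness.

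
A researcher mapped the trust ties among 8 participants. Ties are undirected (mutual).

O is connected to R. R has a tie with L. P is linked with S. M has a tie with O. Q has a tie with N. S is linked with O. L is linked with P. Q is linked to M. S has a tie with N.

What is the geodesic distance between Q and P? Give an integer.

One shortest route is Q – N – S – P, which uses 3 edges, and at distance 2 from Q we only reach {O, S}, which does not include P. So d(Q,P) = 3.

3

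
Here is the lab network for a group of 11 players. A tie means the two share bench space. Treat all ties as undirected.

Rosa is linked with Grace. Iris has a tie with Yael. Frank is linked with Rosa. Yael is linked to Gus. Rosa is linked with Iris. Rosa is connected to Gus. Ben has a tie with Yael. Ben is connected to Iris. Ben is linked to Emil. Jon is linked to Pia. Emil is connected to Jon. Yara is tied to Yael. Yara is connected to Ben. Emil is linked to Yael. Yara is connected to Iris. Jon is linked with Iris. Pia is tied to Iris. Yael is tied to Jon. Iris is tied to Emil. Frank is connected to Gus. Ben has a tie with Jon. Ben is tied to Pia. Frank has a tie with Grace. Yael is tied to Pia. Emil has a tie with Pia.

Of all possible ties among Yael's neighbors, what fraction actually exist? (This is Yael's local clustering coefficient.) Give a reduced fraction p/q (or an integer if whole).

4/7

Yael's neighbors: Ben, Emil, Gus, Iris, Jon, Pia, and Yara (k = 7).
Possible neighbor pairs: C(7,2) = 21. Edges among them: Ben–Emil, Ben–Iris, Ben–Jon, Ben–Pia, Ben–Yara, Emil–Iris, Emil–Jon, Emil–Pia, Iris–Jon, Iris–Pia, Iris–Yara, Jon–Pia → e = 12.
Clustering(Yael) = 12/21 = 4/7.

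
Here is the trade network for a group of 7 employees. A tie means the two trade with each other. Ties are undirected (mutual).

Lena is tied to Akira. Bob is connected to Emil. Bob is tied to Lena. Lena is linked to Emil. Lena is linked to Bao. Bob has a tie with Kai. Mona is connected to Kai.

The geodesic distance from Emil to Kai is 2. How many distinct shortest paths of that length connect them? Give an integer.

1

The shortest distance is 2, and the only length-2 path is Emil–Bob–Kai. So there is exactly 1 shortest path.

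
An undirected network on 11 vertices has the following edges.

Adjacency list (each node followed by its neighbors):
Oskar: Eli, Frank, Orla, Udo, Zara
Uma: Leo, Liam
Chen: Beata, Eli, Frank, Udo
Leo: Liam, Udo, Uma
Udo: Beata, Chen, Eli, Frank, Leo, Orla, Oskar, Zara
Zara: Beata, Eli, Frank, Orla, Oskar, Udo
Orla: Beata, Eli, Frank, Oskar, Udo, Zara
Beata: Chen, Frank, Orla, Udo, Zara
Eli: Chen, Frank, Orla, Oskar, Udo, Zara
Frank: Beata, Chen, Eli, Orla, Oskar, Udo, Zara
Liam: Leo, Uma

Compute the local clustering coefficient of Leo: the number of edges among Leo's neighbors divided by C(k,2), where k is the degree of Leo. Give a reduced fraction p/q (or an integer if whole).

1/3

Leo's neighbors: Liam, Udo, and Uma (k = 3).
Possible neighbor pairs: C(3,2) = 3. Edges among them: Liam–Uma → e = 1.
Clustering(Leo) = 1/3.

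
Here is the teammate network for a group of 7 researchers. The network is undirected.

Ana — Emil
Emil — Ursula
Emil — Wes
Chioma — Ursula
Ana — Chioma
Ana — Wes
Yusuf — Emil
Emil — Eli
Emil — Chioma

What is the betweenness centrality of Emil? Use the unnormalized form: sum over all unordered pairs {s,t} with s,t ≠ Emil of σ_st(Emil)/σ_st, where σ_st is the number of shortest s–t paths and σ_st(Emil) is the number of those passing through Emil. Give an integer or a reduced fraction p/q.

11

Pairs whose geodesics pass through Emil — Wes–Eli: 1; Wes–Ursula: 1; Wes–Yusuf: 1; Wes–Chioma: 1/2; Eli–Ursula: 1; Eli–Yusuf: 1; Eli–Ana: 1; Eli–Chioma: 1; Ursula–Yusuf: 1; Ursula–Ana: 1/2; Yusuf–Ana: 1; Yusuf–Chioma: 1.
All other pairs contribute 0.
Summing the contributions gives betweenness(Emil) = 11.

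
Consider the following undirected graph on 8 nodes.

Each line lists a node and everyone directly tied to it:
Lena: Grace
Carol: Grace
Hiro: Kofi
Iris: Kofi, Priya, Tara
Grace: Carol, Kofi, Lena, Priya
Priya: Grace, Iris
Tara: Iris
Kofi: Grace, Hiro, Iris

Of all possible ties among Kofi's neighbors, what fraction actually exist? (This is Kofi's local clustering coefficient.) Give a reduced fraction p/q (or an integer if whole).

Kofi's neighbors: Grace, Hiro, and Iris (k = 3).
Possible neighbor pairs: C(3,2) = 3. Edges among them: none → e = 0.
Clustering(Kofi) = 0/3 = 0.

0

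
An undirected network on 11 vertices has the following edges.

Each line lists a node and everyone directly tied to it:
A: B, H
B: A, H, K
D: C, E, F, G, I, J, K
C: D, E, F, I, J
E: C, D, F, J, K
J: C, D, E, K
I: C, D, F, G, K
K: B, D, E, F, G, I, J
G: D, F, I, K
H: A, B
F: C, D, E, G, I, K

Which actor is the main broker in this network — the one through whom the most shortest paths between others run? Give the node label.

K

Unnormalized betweenness of each node: A:0, B:16, C:5/6, D:14/5, E:21/20, F:103/60, G:0, H:0, I:17/15, J:4/5, K:68/3.
K has the largest value, 68/3, making it the main broker — the node through which the most shortest paths run.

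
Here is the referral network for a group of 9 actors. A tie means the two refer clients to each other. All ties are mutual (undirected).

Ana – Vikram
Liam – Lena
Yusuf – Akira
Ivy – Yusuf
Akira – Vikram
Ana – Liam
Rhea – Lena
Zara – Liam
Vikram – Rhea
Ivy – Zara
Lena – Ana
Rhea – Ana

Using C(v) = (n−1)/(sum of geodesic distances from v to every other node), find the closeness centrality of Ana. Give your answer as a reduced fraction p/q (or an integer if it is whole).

Distances from Ana: Akira:2, Ivy:3, Lena:1, Liam:1, Rhea:1, Vikram:1, Yusuf:3, Zara:2. Sum = 14.
n = 9, so closeness = 8/14 = 4/7.

4/7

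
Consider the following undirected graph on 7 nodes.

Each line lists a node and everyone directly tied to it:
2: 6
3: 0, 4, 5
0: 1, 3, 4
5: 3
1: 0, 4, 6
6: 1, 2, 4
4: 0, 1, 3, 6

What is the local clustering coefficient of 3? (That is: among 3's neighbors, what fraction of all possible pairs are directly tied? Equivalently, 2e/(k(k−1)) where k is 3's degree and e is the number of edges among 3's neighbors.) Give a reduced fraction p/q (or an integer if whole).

3's neighbors: 0, 4, and 5 (k = 3).
Possible neighbor pairs: C(3,2) = 3. Edges among them: 0–4 → e = 1.
Clustering(3) = 1/3.

1/3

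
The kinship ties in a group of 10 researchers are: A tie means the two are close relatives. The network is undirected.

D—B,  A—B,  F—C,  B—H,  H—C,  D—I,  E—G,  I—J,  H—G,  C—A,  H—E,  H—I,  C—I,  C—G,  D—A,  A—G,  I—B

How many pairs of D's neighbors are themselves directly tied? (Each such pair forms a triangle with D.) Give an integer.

2

D's neighbors: A, B, and I.
Neighbor pairs that are themselves tied: D–A–B; D–B–I. Each forms one triangle with D, for 2 in total.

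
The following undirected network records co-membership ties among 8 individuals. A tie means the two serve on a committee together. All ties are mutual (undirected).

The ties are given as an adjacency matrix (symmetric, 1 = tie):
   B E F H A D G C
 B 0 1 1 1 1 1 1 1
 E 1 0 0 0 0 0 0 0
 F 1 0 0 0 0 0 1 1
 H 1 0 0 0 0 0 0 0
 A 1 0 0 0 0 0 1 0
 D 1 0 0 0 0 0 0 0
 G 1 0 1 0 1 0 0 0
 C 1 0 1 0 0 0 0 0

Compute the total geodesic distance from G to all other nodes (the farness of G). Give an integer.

11

Distances from G: A:1, B:1, C:2, D:2, E:2, F:1, H:2.
Sum = 1 + 1 + 2 + 2 + 2 + 1 + 2 = 11.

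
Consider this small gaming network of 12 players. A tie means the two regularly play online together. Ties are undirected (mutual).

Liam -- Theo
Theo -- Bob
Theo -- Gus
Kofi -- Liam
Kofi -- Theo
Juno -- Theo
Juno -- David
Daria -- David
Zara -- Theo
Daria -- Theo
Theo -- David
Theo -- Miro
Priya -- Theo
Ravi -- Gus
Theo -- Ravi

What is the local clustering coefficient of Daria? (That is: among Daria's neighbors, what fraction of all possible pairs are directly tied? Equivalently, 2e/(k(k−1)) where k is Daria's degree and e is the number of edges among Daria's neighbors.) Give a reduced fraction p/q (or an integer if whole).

1

Daria's neighbors: David and Theo (k = 2).
Possible neighbor pairs: C(2,2) = 1. Edges among them: David–Theo → e = 1.
Clustering(Daria) = 1/1.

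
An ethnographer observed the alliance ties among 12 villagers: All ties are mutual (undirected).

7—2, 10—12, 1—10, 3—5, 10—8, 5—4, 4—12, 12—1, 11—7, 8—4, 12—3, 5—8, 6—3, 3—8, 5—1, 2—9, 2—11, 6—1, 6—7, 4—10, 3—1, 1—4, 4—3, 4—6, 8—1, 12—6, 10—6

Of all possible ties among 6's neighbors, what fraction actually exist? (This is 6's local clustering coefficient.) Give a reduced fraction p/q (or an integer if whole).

6's neighbors: 1, 3, 4, 7, 10, and 12 (k = 6).
Possible neighbor pairs: C(6,2) = 15. Edges among them: 1–3, 1–4, 1–10, 1–12, 3–4, 3–12, 4–10, 4–12, 10–12 → e = 9.
Clustering(6) = 9/15 = 3/5.

3/5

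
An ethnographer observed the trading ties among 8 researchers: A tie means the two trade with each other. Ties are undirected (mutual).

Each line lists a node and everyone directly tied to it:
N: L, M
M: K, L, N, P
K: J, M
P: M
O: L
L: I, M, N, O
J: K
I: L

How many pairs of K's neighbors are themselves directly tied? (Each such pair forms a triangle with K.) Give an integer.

K's neighbors are J and M, but none of them are tied to each other, so no triangle contains K.

0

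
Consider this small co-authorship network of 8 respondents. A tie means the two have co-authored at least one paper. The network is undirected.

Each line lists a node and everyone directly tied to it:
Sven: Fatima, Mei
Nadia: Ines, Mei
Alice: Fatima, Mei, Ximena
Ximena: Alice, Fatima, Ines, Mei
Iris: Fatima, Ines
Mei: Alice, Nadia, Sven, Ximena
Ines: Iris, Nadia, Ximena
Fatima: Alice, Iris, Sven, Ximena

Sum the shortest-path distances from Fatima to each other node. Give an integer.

Distances from Fatima: Alice:1, Ines:2, Iris:1, Mei:2, Nadia:3, Sven:1, Ximena:1.
Sum = 1 + 2 + 1 + 2 + 3 + 1 + 1 = 11.

11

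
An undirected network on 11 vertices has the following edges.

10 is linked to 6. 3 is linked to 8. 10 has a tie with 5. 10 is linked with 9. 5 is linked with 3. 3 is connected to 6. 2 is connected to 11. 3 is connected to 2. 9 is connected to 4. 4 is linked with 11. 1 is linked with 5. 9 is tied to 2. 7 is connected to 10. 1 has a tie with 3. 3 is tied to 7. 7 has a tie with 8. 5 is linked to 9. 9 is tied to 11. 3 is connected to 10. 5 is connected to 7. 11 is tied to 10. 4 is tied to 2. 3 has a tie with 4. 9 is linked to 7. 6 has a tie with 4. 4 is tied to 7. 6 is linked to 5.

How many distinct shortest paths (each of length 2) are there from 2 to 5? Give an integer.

2

The shortest distance is 2. The length-2 paths are: 2–9–5; 2–3–5.
That gives 2 distinct shortest paths.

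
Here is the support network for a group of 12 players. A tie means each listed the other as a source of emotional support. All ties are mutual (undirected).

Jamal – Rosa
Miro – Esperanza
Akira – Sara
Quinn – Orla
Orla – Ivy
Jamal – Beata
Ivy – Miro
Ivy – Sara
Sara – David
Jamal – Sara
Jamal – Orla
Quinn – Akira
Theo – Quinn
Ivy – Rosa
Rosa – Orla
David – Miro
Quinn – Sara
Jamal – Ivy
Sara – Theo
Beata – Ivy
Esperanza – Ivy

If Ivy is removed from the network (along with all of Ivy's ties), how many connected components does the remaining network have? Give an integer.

Ivy's neighbors (Beata, Esperanza, Jamal, Miro, Orla, Rosa, and Sara) remain reachable from one another through other ties, so the rest of the network stays in one piece.

1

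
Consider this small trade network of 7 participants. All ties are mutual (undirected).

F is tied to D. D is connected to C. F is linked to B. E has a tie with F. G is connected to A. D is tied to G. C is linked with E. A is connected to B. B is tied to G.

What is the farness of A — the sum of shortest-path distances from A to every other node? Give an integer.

12

Distances from A: B:1, C:3, D:2, E:3, F:2, G:1.
Sum = 1 + 3 + 2 + 3 + 2 + 1 = 12.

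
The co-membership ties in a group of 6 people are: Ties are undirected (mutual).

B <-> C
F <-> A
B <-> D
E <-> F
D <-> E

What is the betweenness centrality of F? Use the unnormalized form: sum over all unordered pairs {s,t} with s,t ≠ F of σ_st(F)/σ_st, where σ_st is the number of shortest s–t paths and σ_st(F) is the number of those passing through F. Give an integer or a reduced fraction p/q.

4

Pairs whose geodesics pass through F — D–A: 1; C–A: 1; A–B: 1; A–E: 1.
All other pairs contribute 0.
Summing the contributions gives betweenness(F) = 4.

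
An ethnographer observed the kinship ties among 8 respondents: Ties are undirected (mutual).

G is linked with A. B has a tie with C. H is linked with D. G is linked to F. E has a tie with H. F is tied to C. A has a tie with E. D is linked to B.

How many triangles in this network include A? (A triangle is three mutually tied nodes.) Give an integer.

0

A's neighbors are E and G, but none of them are tied to each other, so no triangle contains A.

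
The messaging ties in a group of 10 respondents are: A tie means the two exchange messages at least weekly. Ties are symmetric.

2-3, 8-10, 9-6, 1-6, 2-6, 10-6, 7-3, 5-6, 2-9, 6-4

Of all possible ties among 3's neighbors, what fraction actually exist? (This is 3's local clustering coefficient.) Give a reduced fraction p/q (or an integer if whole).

0

3's neighbors: 2 and 7 (k = 2).
Possible neighbor pairs: C(2,2) = 1. Edges among them: none → e = 0.
Clustering(3) = 0/1.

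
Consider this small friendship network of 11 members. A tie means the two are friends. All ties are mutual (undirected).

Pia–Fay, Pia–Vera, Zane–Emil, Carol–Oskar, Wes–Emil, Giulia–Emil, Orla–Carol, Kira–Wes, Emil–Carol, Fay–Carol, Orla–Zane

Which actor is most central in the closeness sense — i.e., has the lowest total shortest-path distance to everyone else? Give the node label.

Farness (sum of distances to all others) for each node — Carol:18, Emil:19, Fay:23, Giulia:28, Kira:35, Orla:25, Oskar:27, Pia:30, Vera:39, Wes:26, Zane:26.
The smallest farness is 18, for Carol, so Carol has the highest closeness.

Carol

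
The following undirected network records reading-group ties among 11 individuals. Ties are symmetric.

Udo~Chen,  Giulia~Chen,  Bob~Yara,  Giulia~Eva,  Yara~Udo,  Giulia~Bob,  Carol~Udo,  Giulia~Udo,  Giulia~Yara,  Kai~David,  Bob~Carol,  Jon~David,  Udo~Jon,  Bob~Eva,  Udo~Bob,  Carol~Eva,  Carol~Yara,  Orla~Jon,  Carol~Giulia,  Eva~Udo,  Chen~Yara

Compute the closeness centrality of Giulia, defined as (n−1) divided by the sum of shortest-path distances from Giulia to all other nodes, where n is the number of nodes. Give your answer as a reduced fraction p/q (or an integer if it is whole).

5/9

Distances from Giulia: Bob:1, Carol:1, Chen:1, David:3, Eva:1, Jon:2, Kai:4, Orla:3, Udo:1, Yara:1. Sum = 18.
n = 11, so closeness = 10/18 = 5/9.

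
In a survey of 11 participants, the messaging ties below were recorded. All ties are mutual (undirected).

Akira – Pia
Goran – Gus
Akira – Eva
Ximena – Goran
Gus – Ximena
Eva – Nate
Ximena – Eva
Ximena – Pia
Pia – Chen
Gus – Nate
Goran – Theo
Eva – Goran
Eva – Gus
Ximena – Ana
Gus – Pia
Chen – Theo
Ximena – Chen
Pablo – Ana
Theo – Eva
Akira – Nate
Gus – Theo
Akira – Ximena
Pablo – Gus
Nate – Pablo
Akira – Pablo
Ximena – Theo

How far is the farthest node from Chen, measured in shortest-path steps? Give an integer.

Distances from Chen: Akira:2, Ana:2, Eva:2, Goran:2, Gus:2, Nate:3, Pablo:3, Pia:1, Theo:1, Ximena:1.
The largest is 3 (to Nate and Pablo), so the eccentricity of Chen is 3.

3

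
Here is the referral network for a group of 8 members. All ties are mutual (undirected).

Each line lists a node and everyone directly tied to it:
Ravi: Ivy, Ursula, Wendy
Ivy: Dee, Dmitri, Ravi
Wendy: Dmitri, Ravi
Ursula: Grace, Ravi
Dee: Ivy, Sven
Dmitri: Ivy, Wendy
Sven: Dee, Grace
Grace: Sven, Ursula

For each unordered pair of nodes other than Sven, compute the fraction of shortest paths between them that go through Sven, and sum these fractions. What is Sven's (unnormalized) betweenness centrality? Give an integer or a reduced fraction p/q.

Pairs whose geodesics pass through Sven — Dee–Ursula: 1/2; Dee–Grace: 1; Ivy–Grace: 1/2; Dmitri–Grace: 1/3.
All other pairs contribute 0.
Summing the contributions gives betweenness(Sven) = 7/3.

7/3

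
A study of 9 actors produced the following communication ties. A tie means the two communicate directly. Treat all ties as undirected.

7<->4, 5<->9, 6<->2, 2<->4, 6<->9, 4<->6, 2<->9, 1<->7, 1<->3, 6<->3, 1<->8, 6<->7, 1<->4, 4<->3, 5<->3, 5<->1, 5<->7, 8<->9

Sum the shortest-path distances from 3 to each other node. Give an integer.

Distances from 3: 1:1, 2:2, 4:1, 5:1, 6:1, 7:2, 8:2, 9:2.
Sum = 1 + 2 + 1 + 1 + 1 + 2 + 2 + 2 = 12.

12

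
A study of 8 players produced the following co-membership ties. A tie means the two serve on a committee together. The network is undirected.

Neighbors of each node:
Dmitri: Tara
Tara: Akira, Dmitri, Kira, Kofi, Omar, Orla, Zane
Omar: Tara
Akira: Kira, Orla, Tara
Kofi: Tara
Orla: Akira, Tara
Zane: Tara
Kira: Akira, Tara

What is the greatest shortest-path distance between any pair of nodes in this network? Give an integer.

Eccentricity of each node (its greatest distance to any other): Akira:2, Dmitri:2, Kira:2, Kofi:2, Omar:2, Orla:2, Tara:1, Zane:2.
The maximum eccentricity is 2, realized for instance by the pair Omar–Kofi via Omar – Tara – Kofi. So the diameter is 2.

2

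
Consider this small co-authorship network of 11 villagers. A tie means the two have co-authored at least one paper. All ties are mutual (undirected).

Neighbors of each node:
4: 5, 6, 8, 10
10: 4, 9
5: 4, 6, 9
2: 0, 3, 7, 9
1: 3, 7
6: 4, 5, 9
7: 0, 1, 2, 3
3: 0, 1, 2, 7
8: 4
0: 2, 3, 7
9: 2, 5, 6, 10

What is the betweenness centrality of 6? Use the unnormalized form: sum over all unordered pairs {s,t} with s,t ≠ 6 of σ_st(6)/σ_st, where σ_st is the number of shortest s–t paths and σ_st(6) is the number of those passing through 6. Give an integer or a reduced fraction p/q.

Pairs whose geodesics pass through 6 — 8–9: 1/3; 8–3: 1/3; 8–7: 1/3; 8–1: 2/6; 8–0: 1/3; 8–2: 1/3; 9–4: 1/3; 4–3: 1/3; 4–7: 1/3; 4–1: 2/6; 4–0: 1/3; 4–2: 1/3.
All other pairs contribute 0.
Summing the contributions gives betweenness(6) = 4.

4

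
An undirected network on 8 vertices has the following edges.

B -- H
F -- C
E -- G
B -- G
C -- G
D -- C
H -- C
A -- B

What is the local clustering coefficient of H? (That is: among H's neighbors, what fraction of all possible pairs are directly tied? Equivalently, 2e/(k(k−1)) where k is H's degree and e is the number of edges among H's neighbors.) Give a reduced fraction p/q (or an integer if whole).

0

H's neighbors: B and C (k = 2).
Possible neighbor pairs: C(2,2) = 1. Edges among them: none → e = 0.
Clustering(H) = 0/1.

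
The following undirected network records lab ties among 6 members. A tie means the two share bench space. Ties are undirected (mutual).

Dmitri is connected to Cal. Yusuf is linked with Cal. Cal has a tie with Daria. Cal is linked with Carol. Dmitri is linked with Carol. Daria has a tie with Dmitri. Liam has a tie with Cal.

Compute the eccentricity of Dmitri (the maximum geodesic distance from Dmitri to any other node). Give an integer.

2

Distances from Dmitri: Cal:1, Carol:1, Daria:1, Liam:2, Yusuf:2.
The largest is 2 (to Liam and Yusuf), so the eccentricity of Dmitri is 2.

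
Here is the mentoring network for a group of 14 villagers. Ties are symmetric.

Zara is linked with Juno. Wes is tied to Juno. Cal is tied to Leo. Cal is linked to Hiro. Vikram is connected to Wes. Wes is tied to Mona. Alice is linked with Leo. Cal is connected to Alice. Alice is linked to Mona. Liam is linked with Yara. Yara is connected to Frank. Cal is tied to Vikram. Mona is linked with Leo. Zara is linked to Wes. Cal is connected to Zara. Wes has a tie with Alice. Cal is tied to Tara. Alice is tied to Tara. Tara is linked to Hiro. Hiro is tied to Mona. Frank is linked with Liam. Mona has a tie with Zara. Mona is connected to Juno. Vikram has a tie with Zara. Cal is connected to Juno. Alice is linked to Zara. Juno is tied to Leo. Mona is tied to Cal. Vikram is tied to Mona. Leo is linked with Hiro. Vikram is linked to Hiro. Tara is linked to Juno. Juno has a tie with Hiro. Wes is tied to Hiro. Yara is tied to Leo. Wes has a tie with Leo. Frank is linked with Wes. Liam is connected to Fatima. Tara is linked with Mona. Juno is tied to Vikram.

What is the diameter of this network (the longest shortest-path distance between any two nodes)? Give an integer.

Eccentricity of each node (its greatest distance to any other): Alice:4, Cal:4, Fatima:5, Frank:3, Hiro:4, Juno:4, Leo:3, Liam:4, Mona:4, Tara:5, Vikram:4, Wes:3, Yara:3, Zara:4.
The maximum eccentricity is 5, realized for instance by the pair Tara–Fatima via Tara – Juno – Wes – Frank – Liam – Fatima. So the diameter is 5.

5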